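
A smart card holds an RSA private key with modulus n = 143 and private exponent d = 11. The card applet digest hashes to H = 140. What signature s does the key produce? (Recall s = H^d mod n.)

30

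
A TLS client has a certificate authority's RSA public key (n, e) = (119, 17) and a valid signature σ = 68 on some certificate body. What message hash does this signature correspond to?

17

Squares mod 119: σ^1≡68, σ^2≡102, σ^4≡51, σ^8≡102, σ^16≡51
17 = 16 + 1, so σ^17 ≡ 51·68 ≡ 17 (mod 119)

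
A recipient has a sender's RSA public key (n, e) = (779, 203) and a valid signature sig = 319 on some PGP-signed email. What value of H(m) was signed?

173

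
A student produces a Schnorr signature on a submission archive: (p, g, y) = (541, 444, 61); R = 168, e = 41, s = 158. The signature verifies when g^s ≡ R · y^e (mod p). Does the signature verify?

does not verify

g^s mod p:
Squares mod 541: 444^1≡444, 444^2≡212, 444^4≡41, 444^8≡58, 444^16≡118, 444^32≡399, 444^64≡147, 444^128≡510
158 = 128 + 16 + 8 + 4 + 2, so 444^158 ≡ 510·118·58·41·212 ≡ 475 (mod 541)
R · y^e mod p:
Squares mod 541: 61^1≡61, 61^2≡475, 61^4≡28, 61^8≡243, 61^16≡80, 61^32≡449
41 = 32 + 8 + 1, so 61^41 ≡ 449·243·61 ≡ 145 (mod 541)
168·145 = 24360 ≡ 15 (mod 541)
475 ≠ 15; the check fails.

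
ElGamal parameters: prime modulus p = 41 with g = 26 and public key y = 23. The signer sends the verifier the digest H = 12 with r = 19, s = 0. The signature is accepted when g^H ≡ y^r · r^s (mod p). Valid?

yes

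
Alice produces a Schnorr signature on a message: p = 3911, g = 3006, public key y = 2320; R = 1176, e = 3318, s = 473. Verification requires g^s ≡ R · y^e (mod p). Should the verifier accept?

reject

g^s mod p:
3006^2 = 9036036 ≡ 1626
3006^4 ≡ 1626^2 = 2643876 ≡ 40
3006^8 ≡ 40^2 = 1600
3006^16 ≡ 1600^2 = 2560000 ≡ 2206
3006^32 ≡ 2206^2 = 4866436 ≡ 1152
3006^64 ≡ 1152^2 = 1327104 ≡ 1275
3006^128 ≡ 1275^2 = 1625625 ≡ 2560
3006^256 ≡ 2560^2 = 6553600 ≡ 2675
473 = 256 + 128 + 64 + 16 + 8 + 1, so 3006^473 ≡ 2675·2560·1275·2206·1600·3006 ≡ 990 (mod 3911)
R · y^e mod p:
2320^2 = 5382400 ≡ 864
2320^4 ≡ 864^2 = 746496 ≡ 3406
2320^8 ≡ 3406^2 = 11600836 ≡ 810
2320^16 ≡ 810^2 = 656100 ≡ 2963
2320^32 ≡ 2963^2 = 8779369 ≡ 3085
2320^64 ≡ 3085^2 = 9517225 ≡ 1762
2320^128 ≡ 1762^2 = 3104644 ≡ 3221
2320^256 ≡ 3221^2 = 10374841 ≡ 2869
2320^512 ≡ 2869^2 = 8231161 ≡ 2417
2320^1024 ≡ 2417^2 = 5841889 ≡ 2766
2320^2048 ≡ 2766^2 = 7650756 ≡ 840
3318 = 2048 + 1024 + 128 + 64 + 32 + 16 + 4 + 2, so 2320^3318 ≡ 840·2766·3221·1762·3085·2963·3406·864 ≡ 9 (mod 3911)
1176·9 = 10584 ≡ 2762 (mod 3911)
990 ≠ 2762; the check fails.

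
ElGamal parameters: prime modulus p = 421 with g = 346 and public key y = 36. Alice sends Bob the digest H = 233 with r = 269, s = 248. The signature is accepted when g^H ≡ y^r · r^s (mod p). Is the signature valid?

invalid

Left side g^H mod p:
346^2 = 119716 ≡ 152
346^4 ≡ 152^2 = 23104 ≡ 370
346^8 ≡ 370^2 = 136900 ≡ 75
346^16 ≡ 75^2 = 5625 ≡ 152
346^32 ≡ 152^2 = 23104 ≡ 370
346^64 ≡ 370^2 = 136900 ≡ 75
346^128 ≡ 75^2 = 5625 ≡ 152
233 = 128 + 64 + 32 + 8 + 1, so 346^233 ≡ 152·75·370·75·346 ≡ 269 (mod 421)
Right side y^r · r^s mod p:
36^2 = 1296 ≡ 33
36^4 ≡ 33^2 = 1089 ≡ 247
36^8 ≡ 247^2 = 61009 ≡ 385
36^16 ≡ 385^2 = 148225 ≡ 33
36^32 ≡ 33^2 = 1089 ≡ 247
36^64 ≡ 247^2 = 61009 ≡ 385
36^128 ≡ 385^2 = 148225 ≡ 33
36^256 ≡ 33^2 = 1089 ≡ 247
269 = 256 + 8 + 4 + 1, so 36^269 ≡ 247·385·247·36 ≡ 346 (mod 421)
269^2 = 72361 ≡ 370
269^4 ≡ 370^2 = 136900 ≡ 75
269^8 ≡ 75^2 = 5625 ≡ 152
269^16 ≡ 152^2 = 23104 ≡ 370
269^32 ≡ 370^2 = 136900 ≡ 75
269^64 ≡ 75^2 = 5625 ≡ 152
269^128 ≡ 152^2 = 23104 ≡ 370
248 = 128 + 64 + 32 + 16 + 8, so 269^248 ≡ 370·152·75·370·152 ≡ 247 (mod 421)
346·247 = 85462 ≡ 420 (mod 421)
269 ≠ 420, so verification fails.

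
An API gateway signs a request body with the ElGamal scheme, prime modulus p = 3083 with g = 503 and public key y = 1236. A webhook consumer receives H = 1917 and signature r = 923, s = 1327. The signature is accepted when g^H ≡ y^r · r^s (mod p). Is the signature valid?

invalid

Left side g^H mod p:
Squares mod 3083: 503^1≡503, 503^2≡203, 503^4≡1130, 503^8≡538, 503^16≡2725, 503^32≡1761, 503^64≡2706, 503^128≡311, 503^256≡1148, 503^512≡1463, 503^1024≡767
1917 = 1024 + 512 + 256 + 64 + 32 + 16 + 8 + 4 + 1, so 503^1917 ≡ 767·1463·1148·2706·1761·2725·538·1130·503 ≡ 2314 (mod 3083)
Right side y^r · r^s mod p:
Squares mod 3083: 1236^1≡1236, 1236^2≡1611, 1236^4≡2518, 1236^8≡1676, 1236^16≡363, 1236^32≡2283, 1236^64≡1819, 1236^128≡702, 1236^256≡2607, 1236^512≡1517
923 = 512 + 256 + 128 + 16 + 8 + 2 + 1, so 1236^923 ≡ 1517·2607·702·363·1676·1611·1236 ≡ 2523 (mod 3083)
Squares mod 3083: 923^1≡923, 923^2≡1021, 923^4≡387, 923^8≡1785, 923^16≡1486, 923^32≡768, 923^64≡971, 923^128≡2526, 923^256≡1949, 923^512≡345, 923^1024≡1871
1327 = 1024 + 256 + 32 + 8 + 4 + 2 + 1, so 923^1327 ≡ 1871·1949·768·1785·387·1021·923 ≡ 2350 (mod 3083)
2523·2350 = 5929050 ≡ 441 (mod 3083)
2314 ≠ 441, so verification fails.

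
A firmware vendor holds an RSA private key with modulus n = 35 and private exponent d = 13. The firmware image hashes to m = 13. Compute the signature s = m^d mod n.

m^2 ≡ 13^2 = 169 ≡ 29
m^4 ≡ 29^2 = 841 ≡ 1
m^8 ≡ 1^2 = 1
13 = 8 + 4 + 1, so m^13 ≡ 1·1·13 ≡ 13 (mod 35)

13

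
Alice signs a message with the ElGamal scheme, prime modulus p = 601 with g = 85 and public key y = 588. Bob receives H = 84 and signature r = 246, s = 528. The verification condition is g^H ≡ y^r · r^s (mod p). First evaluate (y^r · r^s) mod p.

Squares mod 601: 588^1≡588, 588^2≡169, 588^4≡314, 588^8≡32, 588^16≡423, 588^32≡432, 588^64≡314, 588^128≡32
246 = 128 + 64 + 32 + 16 + 4 + 2, so 588^246 ≡ 32·314·432·423·314·169 ≡ 178 (mod 601)
Squares mod 601: 246^1≡246, 246^2≡416, 246^4≡569, 246^8≡423, 246^16≡432, 246^32≡314, 246^64≡32, 246^128≡423, 246^256≡432, 246^512≡314
528 = 512 + 16, so 246^528 ≡ 314·432 ≡ 423 (mod 601)
y^r · r^s ≡ 178·423 = 75294 ≡ 169 (mod 601)

169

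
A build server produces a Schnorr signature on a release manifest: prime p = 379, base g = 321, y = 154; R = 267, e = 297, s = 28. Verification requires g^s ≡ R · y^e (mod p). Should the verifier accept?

g^s mod p:
Squares mod 379: 321^1≡321, 321^2≡332, 321^4≡314, 321^8≡56, 321^16≡104
28 = 16 + 8 + 4, so 321^28 ≡ 104·56·314 ≡ 61 (mod 379)
R · y^e mod p:
Squares mod 379: 154^1≡154, 154^2≡218, 154^4≡149, 154^8≡219, 154^16≡207, 154^32≡22, 154^64≡105, 154^128≡34, 154^256≡19
297 = 256 + 32 + 8 + 1, so 154^297 ≡ 19·22·219·154 ≡ 184 (mod 379)
267·184 = 49128 ≡ 237 (mod 379)
61 ≠ 237; the check fails.

reject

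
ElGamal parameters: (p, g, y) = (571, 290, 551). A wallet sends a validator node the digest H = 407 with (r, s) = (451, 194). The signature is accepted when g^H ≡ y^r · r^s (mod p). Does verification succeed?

Left side g^H mod p:
290^2 = 84100 ≡ 163
290^4 ≡ 163^2 = 26569 ≡ 303
290^8 ≡ 303^2 = 91809 ≡ 449
290^16 ≡ 449^2 = 201601 ≡ 38
290^32 ≡ 38^2 = 1444 ≡ 302
290^64 ≡ 302^2 = 91204 ≡ 415
290^128 ≡ 415^2 = 172225 ≡ 354
290^256 ≡ 354^2 = 125316 ≡ 267
407 = 256 + 128 + 16 + 4 + 2 + 1, so 290^407 ≡ 267·354·38·303·163·290 ≡ 370 (mod 571)
Right side y^r · r^s mod p:
551^2 = 303601 ≡ 400
551^4 ≡ 400^2 = 160000 ≡ 120
551^8 ≡ 120^2 = 14400 ≡ 125
551^16 ≡ 125^2 = 15625 ≡ 208
551^32 ≡ 208^2 = 43264 ≡ 439
551^64 ≡ 439^2 = 192721 ≡ 294
551^128 ≡ 294^2 = 86436 ≡ 215
551^256 ≡ 215^2 = 46225 ≡ 545
451 = 256 + 128 + 64 + 2 + 1, so 551^451 ≡ 545·215·294·400·551 ≡ 161 (mod 571)
451^2 = 203401 ≡ 125
451^4 ≡ 125^2 = 15625 ≡ 208
451^8 ≡ 208^2 = 43264 ≡ 439
451^16 ≡ 439^2 = 192721 ≡ 294
451^32 ≡ 294^2 = 86436 ≡ 215
451^64 ≡ 215^2 = 46225 ≡ 545
451^128 ≡ 545^2 = 297025 ≡ 105
194 = 128 + 64 + 2, so 451^194 ≡ 105·545·125 ≡ 208 (mod 571)
161·208 = 33488 ≡ 370 (mod 571)
370 ≡ 370 (mod 571), so the signature is genuine.

passes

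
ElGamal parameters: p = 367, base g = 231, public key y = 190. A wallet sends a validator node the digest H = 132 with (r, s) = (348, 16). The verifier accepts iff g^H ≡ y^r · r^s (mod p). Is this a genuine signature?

forged

Left side g^H mod p:
231^132 mod 367 = 292
Right side y^r · r^s mod p:
190^348 mod 367 = 164
348^16 mod 367 = 224
164·224 = 36736 ≡ 36 (mod 367)
292 ≠ 36, so verification fails.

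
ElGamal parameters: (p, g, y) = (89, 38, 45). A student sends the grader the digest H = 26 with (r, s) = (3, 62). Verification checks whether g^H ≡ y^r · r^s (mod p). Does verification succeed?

Left side g^H mod p:
38^2 = 1444 ≡ 20
38^4 ≡ 20^2 = 400 ≡ 44
38^8 ≡ 44^2 = 1936 ≡ 67
38^16 ≡ 67^2 = 4489 ≡ 39
26 = 16 + 8 + 2, so 38^26 ≡ 39·67·20 ≡ 17 (mod 89)
Right side y^r · r^s mod p:
45^2 = 2025 ≡ 67
3 = 2 + 1, so 45^3 ≡ 67·45 ≡ 78 (mod 89)
3^2 = 9
3^4 ≡ 9^2 = 81
3^8 ≡ 81^2 = 6561 ≡ 64
3^16 ≡ 64^2 = 4096 ≡ 2
3^32 ≡ 2^2 = 4
62 = 32 + 16 + 8 + 4 + 2, so 3^62 ≡ 4·2·64·81·9 ≡ 71 (mod 89)
78·71 = 5538 ≡ 20 (mod 89)
17 ≠ 20, so verification fails.

fails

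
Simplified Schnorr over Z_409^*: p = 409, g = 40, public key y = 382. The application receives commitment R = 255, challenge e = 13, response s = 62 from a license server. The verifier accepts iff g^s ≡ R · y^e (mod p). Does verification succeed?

g^s mod p:
Squares mod 409: 40^1≡40, 40^2≡373, 40^4≡69, 40^8≡262, 40^16≡341, 40^32≡125
62 = 32 + 16 + 8 + 4 + 2, so 40^62 ≡ 125·341·262·69·373 ≡ 259 (mod 409)
R · y^e mod p:
Squares mod 409: 382^1≡382, 382^2≡320, 382^4≡150, 382^8≡5
13 = 8 + 4 + 1, so 382^13 ≡ 5·150·382 ≡ 200 (mod 409)
255·200 = 51000 ≡ 284 (mod 409)
259 ≠ 284; the check fails.

fails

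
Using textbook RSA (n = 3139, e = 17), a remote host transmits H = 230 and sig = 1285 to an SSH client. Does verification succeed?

passes

sig^2 ≡ 1285^2 = 1651225 ≡ 111
sig^4 ≡ 111^2 = 12321 ≡ 2904
sig^8 ≡ 2904^2 = 8433216 ≡ 1862
sig^16 ≡ 1862^2 = 3467044 ≡ 1588
17 = 16 + 1, so sig^17 ≡ 1588·1285 ≡ 230 (mod 3139)
sig^17 mod 3139 = 230 matches H.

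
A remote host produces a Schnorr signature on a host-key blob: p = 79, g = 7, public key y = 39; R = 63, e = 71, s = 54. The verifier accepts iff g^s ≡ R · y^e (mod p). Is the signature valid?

g^s mod p:
Squares mod 79: 7^1≡7, 7^2≡49, 7^4≡31, 7^8≡13, 7^16≡11, 7^32≡42
54 = 32 + 16 + 4 + 2, so 7^54 ≡ 42·11·31·49 ≡ 21 (mod 79)
R · y^e mod p:
Squares mod 79: 39^1≡39, 39^2≡20, 39^4≡5, 39^8≡25, 39^16≡72, 39^32≡49, 39^64≡31
71 = 64 + 4 + 2 + 1, so 39^71 ≡ 31·5·20·39 ≡ 30 (mod 79)
63·30 = 1890 ≡ 73 (mod 79)
21 ≠ 73; the check fails.

invalid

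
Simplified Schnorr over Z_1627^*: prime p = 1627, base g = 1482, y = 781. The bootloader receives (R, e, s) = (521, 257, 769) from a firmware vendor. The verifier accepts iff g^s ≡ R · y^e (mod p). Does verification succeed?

g^s mod p:
1482^2 = 2196324 ≡ 1501
1482^4 ≡ 1501^2 = 2253001 ≡ 1233
1482^8 ≡ 1233^2 = 1520289 ≡ 671
1482^16 ≡ 671^2 = 450241 ≡ 1189
1482^32 ≡ 1189^2 = 1413721 ≡ 1485
1482^64 ≡ 1485^2 = 2205225 ≡ 640
1482^128 ≡ 640^2 = 409600 ≡ 1223
1482^256 ≡ 1223^2 = 1495729 ≡ 516
1482^512 ≡ 516^2 = 266256 ≡ 1055
769 = 512 + 256 + 1, so 1482^769 ≡ 1055·516·1482 ≡ 432 (mod 1627)
R · y^e mod p:
781^2 = 609961 ≡ 1463
781^4 ≡ 1463^2 = 2140369 ≡ 864
781^8 ≡ 864^2 = 746496 ≡ 1330
781^16 ≡ 1330^2 = 1768900 ≡ 351
781^32 ≡ 351^2 = 123201 ≡ 1176
781^64 ≡ 1176^2 = 1382976 ≡ 26
781^128 ≡ 26^2 = 676
781^256 ≡ 676^2 = 456976 ≡ 1416
257 = 256 + 1, so 781^257 ≡ 1416·781 ≡ 1163 (mod 1627)
521·1163 = 605923 ≡ 679 (mod 1627)
432 ≠ 679; the check fails.

fails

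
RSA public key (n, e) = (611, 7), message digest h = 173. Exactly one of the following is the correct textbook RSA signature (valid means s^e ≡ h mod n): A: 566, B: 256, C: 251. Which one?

C

Candidate A: Squares mod 611: 566^1≡566, 566^2≡192, 566^4≡204; 7 = 4 + 2 + 1, so 566^7 ≡ 204·192·566 ≡ 175 (mod 611)
Candidate B: Squares mod 611: 256^1≡256, 256^2≡159, 256^4≡230; 7 = 4 + 2 + 1, so 256^7 ≡ 230·159·256 ≡ 178 (mod 611)
Candidate C: Squares mod 611: 251^1≡251, 251^2≡68, 251^4≡347; 7 = 4 + 2 + 1, so 251^7 ≡ 347·68·251 ≡ 173 (mod 611)
  → matches h = 173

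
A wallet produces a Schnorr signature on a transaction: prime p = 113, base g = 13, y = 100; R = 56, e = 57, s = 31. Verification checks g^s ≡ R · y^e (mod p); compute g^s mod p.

63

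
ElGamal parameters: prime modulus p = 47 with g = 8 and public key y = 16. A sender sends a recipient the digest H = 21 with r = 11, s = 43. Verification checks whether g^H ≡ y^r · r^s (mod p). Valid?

no

Left side g^H mod p:
8^2 = 64 ≡ 17
8^4 ≡ 17^2 = 289 ≡ 7
8^8 ≡ 7^2 = 49 ≡ 2
8^16 ≡ 2^2 = 4
21 = 16 + 4 + 1, so 8^21 ≡ 4·7·8 ≡ 36 (mod 47)
Right side y^r · r^s mod p:
16^2 = 256 ≡ 21
16^4 ≡ 21^2 = 441 ≡ 18
16^8 ≡ 18^2 = 324 ≡ 42
11 = 8 + 2 + 1, so 16^11 ≡ 42·21·16 ≡ 12 (mod 47)
11^2 = 121 ≡ 27
11^4 ≡ 27^2 = 729 ≡ 24
11^8 ≡ 24^2 = 576 ≡ 12
11^16 ≡ 12^2 = 144 ≡ 3
11^32 ≡ 3^2 = 9
43 = 32 + 8 + 2 + 1, so 11^43 ≡ 9·12·27·11 ≡ 22 (mod 47)
12·22 = 264 ≡ 29 (mod 47)
36 ≠ 29, so verification fails.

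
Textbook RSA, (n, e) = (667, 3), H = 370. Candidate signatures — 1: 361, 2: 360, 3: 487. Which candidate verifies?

1

Candidate 1: Squares mod 667: 361^1≡361, 361^2≡256; 3 = 2 + 1, so 361^3 ≡ 256·361 ≡ 370 (mod 667)
  → matches H = 370
Candidate 2: Squares mod 667: 360^1≡360, 360^2≡202; 3 = 2 + 1, so 360^3 ≡ 202·360 ≡ 17 (mod 667)
Candidate 3: Squares mod 667: 487^1≡487, 487^2≡384; 3 = 2 + 1, so 487^3 ≡ 384·487 ≡ 248 (mod 667)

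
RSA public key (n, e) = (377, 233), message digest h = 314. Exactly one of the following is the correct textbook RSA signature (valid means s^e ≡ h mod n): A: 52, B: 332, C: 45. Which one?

Candidate A: Squares mod 377: 52^1≡52, 52^2≡65, 52^4≡78, 52^8≡52, 52^16≡65, 52^32≡78, 52^64≡52, 52^128≡65; 233 = 128 + 64 + 32 + 8 + 1, so 52^233 ≡ 65·52·78·52·52 ≡ 65 (mod 377)
Candidate B: Squares mod 377: 332^1≡332, 332^2≡140, 332^4≡373, 332^8≡16, 332^16≡256, 332^32≡315, 332^64≡74, 332^128≡198; 233 = 128 + 64 + 32 + 8 + 1, so 332^233 ≡ 198·74·315·16·332 ≡ 63 (mod 377)
Candidate C: Squares mod 377: 45^1≡45, 45^2≡140, 45^4≡373, 45^8≡16, 45^16≡256, 45^32≡315, 45^64≡74, 45^128≡198; 233 = 128 + 64 + 32 + 8 + 1, so 45^233 ≡ 198·74·315·16·45 ≡ 314 (mod 377)
  → matches h = 314

C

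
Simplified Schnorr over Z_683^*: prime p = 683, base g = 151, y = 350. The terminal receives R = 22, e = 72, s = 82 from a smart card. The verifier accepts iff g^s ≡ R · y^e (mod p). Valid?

no

g^s mod p:
Squares mod 683: 151^1≡151, 151^2≡262, 151^4≡344, 151^8≡177, 151^16≡594, 151^32≡408, 151^64≡495
82 = 64 + 16 + 2, so 151^82 ≡ 495·594·262 ≡ 290 (mod 683)
R · y^e mod p:
Squares mod 683: 350^1≡350, 350^2≡243, 350^4≡311, 350^8≡418, 350^16≡559, 350^32≡350, 350^64≡243
72 = 64 + 8, so 350^72 ≡ 243·418 ≡ 490 (mod 683)
22·490 = 10780 ≡ 535 (mod 683)
290 ≠ 535; the check fails.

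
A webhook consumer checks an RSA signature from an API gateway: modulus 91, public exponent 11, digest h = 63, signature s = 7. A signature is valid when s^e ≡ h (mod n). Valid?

no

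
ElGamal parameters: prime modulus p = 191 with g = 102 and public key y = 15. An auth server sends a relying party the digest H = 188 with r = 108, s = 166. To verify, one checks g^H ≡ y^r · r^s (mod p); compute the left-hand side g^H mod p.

104

102^2 = 10404 ≡ 90
102^4 ≡ 90^2 = 8100 ≡ 78
102^8 ≡ 78^2 = 6084 ≡ 163
102^16 ≡ 163^2 = 26569 ≡ 20
102^32 ≡ 20^2 = 400 ≡ 18
102^64 ≡ 18^2 = 324 ≡ 133
102^128 ≡ 133^2 = 17689 ≡ 117
188 = 128 + 32 + 16 + 8 + 4, so 102^188 ≡ 117·18·20·163·78 ≡ 104 (mod 191)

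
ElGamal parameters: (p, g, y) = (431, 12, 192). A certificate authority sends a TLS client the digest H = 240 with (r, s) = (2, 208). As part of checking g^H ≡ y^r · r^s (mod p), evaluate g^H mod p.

288

12^2 = 144
12^4 ≡ 144^2 = 20736 ≡ 48
12^8 ≡ 48^2 = 2304 ≡ 149
12^16 ≡ 149^2 = 22201 ≡ 220
12^32 ≡ 220^2 = 48400 ≡ 128
12^64 ≡ 128^2 = 16384 ≡ 6
12^128 ≡ 6^2 = 36
240 = 128 + 64 + 32 + 16, so 12^240 ≡ 36·6·128·220 ≡ 288 (mod 431)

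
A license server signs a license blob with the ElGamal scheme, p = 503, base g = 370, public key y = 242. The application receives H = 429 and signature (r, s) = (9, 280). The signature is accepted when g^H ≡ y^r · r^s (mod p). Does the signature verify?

does not verify

Left side g^H mod p:
370^2 = 136900 ≡ 84
370^4 ≡ 84^2 = 7056 ≡ 14
370^8 ≡ 14^2 = 196
370^16 ≡ 196^2 = 38416 ≡ 188
370^32 ≡ 188^2 = 35344 ≡ 134
370^64 ≡ 134^2 = 17956 ≡ 351
370^128 ≡ 351^2 = 123201 ≡ 469
370^256 ≡ 469^2 = 219961 ≡ 150
429 = 256 + 128 + 32 + 8 + 4 + 1, so 370^429 ≡ 150·469·134·196·14·370 ≡ 265 (mod 503)
Right side y^r · r^s mod p:
242^2 = 58564 ≡ 216
242^4 ≡ 216^2 = 46656 ≡ 380
242^8 ≡ 380^2 = 144400 ≡ 39
9 = 8 + 1, so 242^9 ≡ 39·242 ≡ 384 (mod 503)
9^2 = 81
9^4 ≡ 81^2 = 6561 ≡ 22
9^8 ≡ 22^2 = 484
9^16 ≡ 484^2 = 234256 ≡ 361
9^32 ≡ 361^2 = 130321 ≡ 44
9^64 ≡ 44^2 = 1936 ≡ 427
9^128 ≡ 427^2 = 182329 ≡ 243
9^256 ≡ 243^2 = 59049 ≡ 198
280 = 256 + 16 + 8, so 9^280 ≡ 198·361·484 ≡ 18 (mod 503)
384·18 = 6912 ≡ 373 (mod 503)
265 ≠ 373, so verification fails.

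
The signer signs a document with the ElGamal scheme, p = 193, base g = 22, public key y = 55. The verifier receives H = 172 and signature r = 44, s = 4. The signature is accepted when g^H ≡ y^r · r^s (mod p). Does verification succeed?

passes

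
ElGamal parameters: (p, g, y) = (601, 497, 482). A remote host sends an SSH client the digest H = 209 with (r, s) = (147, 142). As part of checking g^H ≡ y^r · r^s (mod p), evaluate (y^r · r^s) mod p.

139

482^2 = 232324 ≡ 338
482^4 ≡ 338^2 = 114244 ≡ 54
482^8 ≡ 54^2 = 2916 ≡ 512
482^16 ≡ 512^2 = 262144 ≡ 108
482^32 ≡ 108^2 = 11664 ≡ 245
482^64 ≡ 245^2 = 60025 ≡ 526
482^128 ≡ 526^2 = 276676 ≡ 216
147 = 128 + 16 + 2 + 1, so 482^147 ≡ 216·108·338·482 ≡ 414 (mod 601)
147^2 = 21609 ≡ 574
147^4 ≡ 574^2 = 329476 ≡ 128
147^8 ≡ 128^2 = 16384 ≡ 157
147^16 ≡ 157^2 = 24649 ≡ 8
147^32 ≡ 8^2 = 64
147^64 ≡ 64^2 = 4096 ≡ 490
147^128 ≡ 490^2 = 240100 ≡ 301
142 = 128 + 8 + 4 + 2, so 147^142 ≡ 301·157·128·574 ≡ 356 (mod 601)
y^r · r^s ≡ 414·356 = 147384 ≡ 139 (mod 601)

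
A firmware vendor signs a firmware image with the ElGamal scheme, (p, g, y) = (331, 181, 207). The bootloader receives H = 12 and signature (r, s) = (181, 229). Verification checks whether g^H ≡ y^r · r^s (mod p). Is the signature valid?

Left side g^H mod p:
181^2 = 32761 ≡ 323
181^4 ≡ 323^2 = 104329 ≡ 64
181^8 ≡ 64^2 = 4096 ≡ 124
12 = 8 + 4, so 181^12 ≡ 124·64 ≡ 323 (mod 331)
Right side y^r · r^s mod p:
207^2 = 42849 ≡ 150
207^4 ≡ 150^2 = 22500 ≡ 323
207^8 ≡ 323^2 = 104329 ≡ 64
207^16 ≡ 64^2 = 4096 ≡ 124
207^32 ≡ 124^2 = 15376 ≡ 150
207^64 ≡ 150^2 = 22500 ≡ 323
207^128 ≡ 323^2 = 104329 ≡ 64
181 = 128 + 32 + 16 + 4 + 1, so 207^181 ≡ 64·150·124·323·207 ≡ 207 (mod 331)
181^2 = 32761 ≡ 323
181^4 ≡ 323^2 = 104329 ≡ 64
181^8 ≡ 64^2 = 4096 ≡ 124
181^16 ≡ 124^2 = 15376 ≡ 150
181^32 ≡ 150^2 = 22500 ≡ 323
181^64 ≡ 323^2 = 104329 ≡ 64
181^128 ≡ 64^2 = 4096 ≡ 124
229 = 128 + 64 + 32 + 4 + 1, so 181^229 ≡ 124·64·323·64·181 ≡ 267 (mod 331)
207·267 = 55269 ≡ 323 (mod 331)
323 ≡ 323 (mod 331), so the signature is genuine.

valid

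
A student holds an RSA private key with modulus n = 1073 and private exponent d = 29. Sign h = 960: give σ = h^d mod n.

h^2 ≡ 960^2 = 921600 ≡ 966
h^4 ≡ 966^2 = 933156 ≡ 719
h^8 ≡ 719^2 = 516961 ≡ 848
h^16 ≡ 848^2 = 719104 ≡ 194
29 = 16 + 8 + 4 + 1, so h^29 ≡ 194·848·719·960 ≡ 235 (mod 1073)

235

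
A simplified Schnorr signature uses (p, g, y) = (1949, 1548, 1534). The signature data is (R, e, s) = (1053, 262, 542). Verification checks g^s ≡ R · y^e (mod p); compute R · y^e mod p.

1534^2 = 2353156 ≡ 713
1534^4 ≡ 713^2 = 508369 ≡ 1629
1534^8 ≡ 1629^2 = 2653641 ≡ 1052
1534^16 ≡ 1052^2 = 1106704 ≡ 1621
1534^32 ≡ 1621^2 = 2627641 ≡ 389
1534^64 ≡ 389^2 = 151321 ≡ 1248
1534^128 ≡ 1248^2 = 1557504 ≡ 253
1534^256 ≡ 253^2 = 64009 ≡ 1641
262 = 256 + 4 + 2, so 1534^262 ≡ 1641·1629·713 ≡ 136 (mod 1949)
R · y^e ≡ 1053·136 = 143208 ≡ 931 (mod 1949)

931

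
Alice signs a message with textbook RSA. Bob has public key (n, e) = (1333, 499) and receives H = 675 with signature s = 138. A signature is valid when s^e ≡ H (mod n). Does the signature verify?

does not verify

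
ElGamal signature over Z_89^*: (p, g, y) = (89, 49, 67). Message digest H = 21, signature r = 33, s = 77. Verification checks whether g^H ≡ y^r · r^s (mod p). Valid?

Left side g^H mod p:
Squares mod 89: 49^1≡49, 49^2≡87, 49^4≡4, 49^8≡16, 49^16≡78
21 = 16 + 4 + 1, so 49^21 ≡ 78·4·49 ≡ 69 (mod 89)
Right side y^r · r^s mod p:
Squares mod 89: 67^1≡67, 67^2≡39, 67^4≡8, 67^8≡64, 67^16≡2, 67^32≡4
33 = 32 + 1, so 67^33 ≡ 4·67 ≡ 1 (mod 89)
Squares mod 89: 33^1≡33, 33^2≡21, 33^4≡85, 33^8≡16, 33^16≡78, 33^32≡32, 33^64≡45
77 = 64 + 8 + 4 + 1, so 33^77 ≡ 45·16·85·33 ≡ 12 (mod 89)
1·12 = 12 ≡ 12 (mod 89)
69 ≠ 12, so verification fails.

no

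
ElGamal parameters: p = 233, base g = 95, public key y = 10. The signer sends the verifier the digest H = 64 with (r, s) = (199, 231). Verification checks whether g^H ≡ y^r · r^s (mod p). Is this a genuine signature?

genuine

Left side g^H mod p:
95^2 = 9025 ≡ 171
95^4 ≡ 171^2 = 29241 ≡ 116
95^8 ≡ 116^2 = 13456 ≡ 175
95^16 ≡ 175^2 = 30625 ≡ 102
95^32 ≡ 102^2 = 10404 ≡ 152
95^64 ≡ 152^2 = 23104 ≡ 37
Right side y^r · r^s mod p:
10^2 = 100
10^4 ≡ 100^2 = 10000 ≡ 214
10^8 ≡ 214^2 = 45796 ≡ 128
10^16 ≡ 128^2 = 16384 ≡ 74
10^32 ≡ 74^2 = 5476 ≡ 117
10^64 ≡ 117^2 = 13689 ≡ 175
10^128 ≡ 175^2 = 30625 ≡ 102
199 = 128 + 64 + 4 + 2 + 1, so 10^199 ≡ 102·175·214·100·10 ≡ 140 (mod 233)
199^2 = 39601 ≡ 224
199^4 ≡ 224^2 = 50176 ≡ 81
199^8 ≡ 81^2 = 6561 ≡ 37
199^16 ≡ 37^2 = 1369 ≡ 204
199^32 ≡ 204^2 = 41616 ≡ 142
199^64 ≡ 142^2 = 20164 ≡ 126
199^128 ≡ 126^2 = 15876 ≡ 32
231 = 128 + 64 + 32 + 4 + 2 + 1, so 199^231 ≡ 32·126·142·81·224·199 ≡ 185 (mod 233)
140·185 = 25900 ≡ 37 (mod 233)
37 ≡ 37 (mod 233), so the signature is genuine.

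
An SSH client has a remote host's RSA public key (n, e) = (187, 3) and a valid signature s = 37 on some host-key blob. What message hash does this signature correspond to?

Squares mod 187: s^1≡37, s^2≡60
3 = 2 + 1, so s^3 ≡ 60·37 ≡ 163 (mod 187)

163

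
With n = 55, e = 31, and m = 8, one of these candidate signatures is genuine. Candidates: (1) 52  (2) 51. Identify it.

1

Candidate 1: 52^2 = 2704 ≡ 9; 52^4 ≡ 9^2 = 81 ≡ 26; 52^8 ≡ 26^2 = 676 ≡ 16; 52^16 ≡ 16^2 = 256 ≡ 36; 31 = 16 + 8 + 4 + 2 + 1, so 52^31 ≡ 36·16·26·9·52 ≡ 8 (mod 55)
  → matches m = 8
Candidate 2: 51^2 = 2601 ≡ 16; 51^4 ≡ 16^2 = 256 ≡ 36; 51^8 ≡ 36^2 = 1296 ≡ 31; 51^16 ≡ 31^2 = 961 ≡ 26; 31 = 16 + 8 + 4 + 2 + 1, so 51^31 ≡ 26·31·36·16·51 ≡ 51 (mod 55)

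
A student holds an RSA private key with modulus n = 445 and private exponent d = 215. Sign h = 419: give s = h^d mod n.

Squares mod 445: h^1≡419, h^2≡231, h^4≡406, h^8≡186, h^16≡331, h^32≡91, h^64≡271, h^128≡16
215 = 128 + 64 + 16 + 4 + 2 + 1, so h^215 ≡ 16·271·331·406·231·419 ≡ 239 (mod 445)

239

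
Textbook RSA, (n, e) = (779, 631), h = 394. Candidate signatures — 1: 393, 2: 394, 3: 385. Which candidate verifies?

Candidate 1: Squares mod 779: 393^1≡393, 393^2≡207, 393^4≡4, 393^8≡16, 393^16≡256, 393^32≡100, 393^64≡652, 393^128≡549, 393^256≡707, 393^512≡510; 631 = 512 + 64 + 32 + 16 + 4 + 2 + 1, so 393^631 ≡ 510·652·100·256·4·207·393 ≡ 298 (mod 779)
Candidate 2: Squares mod 779: 394^1≡394, 394^2≡215, 394^4≡264, 394^8≡365, 394^16≡16, 394^32≡256, 394^64≡100, 394^128≡652, 394^256≡549, 394^512≡707; 631 = 512 + 64 + 32 + 16 + 4 + 2 + 1, so 394^631 ≡ 707·100·256·16·264·215·394 ≡ 394 (mod 779)
  → matches h = 394
Candidate 3: Squares mod 779: 385^1≡385, 385^2≡215, 385^4≡264, 385^8≡365, 385^16≡16, 385^32≡256, 385^64≡100, 385^128≡652, 385^256≡549, 385^512≡707; 631 = 512 + 64 + 32 + 16 + 4 + 2 + 1, so 385^631 ≡ 707·100·256·16·264·215·385 ≡ 385 (mod 779)

2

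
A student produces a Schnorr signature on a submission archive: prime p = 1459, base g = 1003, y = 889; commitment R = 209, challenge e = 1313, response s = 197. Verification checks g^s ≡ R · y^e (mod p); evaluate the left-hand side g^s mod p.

1003^2 = 1006009 ≡ 758
1003^4 ≡ 758^2 = 574564 ≡ 1177
1003^8 ≡ 1177^2 = 1385329 ≡ 738
1003^16 ≡ 738^2 = 544644 ≡ 437
1003^32 ≡ 437^2 = 190969 ≡ 1299
1003^64 ≡ 1299^2 = 1687401 ≡ 797
1003^128 ≡ 797^2 = 635209 ≡ 544
197 = 128 + 64 + 4 + 1, so 1003^197 ≡ 544·797·1177·1003 ≡ 853 (mod 1459)

853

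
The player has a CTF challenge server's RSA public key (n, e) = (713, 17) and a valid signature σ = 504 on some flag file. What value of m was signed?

Squares mod 713: σ^1≡504, σ^2≡188, σ^4≡407, σ^8≡233, σ^16≡101
17 = 16 + 1, so σ^17 ≡ 101·504 ≡ 281 (mod 713)

281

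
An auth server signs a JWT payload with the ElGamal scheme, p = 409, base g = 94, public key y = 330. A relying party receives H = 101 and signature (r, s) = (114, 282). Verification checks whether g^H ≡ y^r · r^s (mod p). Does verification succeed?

fails

Left side g^H mod p:
Squares mod 409: 94^1≡94, 94^2≡247, 94^4≡68, 94^8≡125, 94^16≡83, 94^32≡345, 94^64≡6
101 = 64 + 32 + 4 + 1, so 94^101 ≡ 6·345·68·94 ≡ 290 (mod 409)
Right side y^r · r^s mod p:
Squares mod 409: 330^1≡330, 330^2≡106, 330^4≡193, 330^8≡30, 330^16≡82, 330^32≡180, 330^64≡89
114 = 64 + 32 + 16 + 2, so 330^114 ≡ 89·180·82·106 ≡ 154 (mod 409)
Squares mod 409: 114^1≡114, 114^2≡317, 114^4≡284, 114^8≡83, 114^16≡345, 114^32≡6, 114^64≡36, 114^128≡69, 114^256≡262
282 = 256 + 16 + 8 + 2, so 114^282 ≡ 262·345·83·317 ≡ 135 (mod 409)
154·135 = 20790 ≡ 340 (mod 409)
290 ≠ 340, so verification fails.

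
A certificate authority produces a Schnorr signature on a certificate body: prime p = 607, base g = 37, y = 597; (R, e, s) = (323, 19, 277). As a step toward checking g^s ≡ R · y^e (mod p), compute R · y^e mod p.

216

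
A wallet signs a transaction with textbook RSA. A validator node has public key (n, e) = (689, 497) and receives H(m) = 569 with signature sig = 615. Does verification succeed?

passes

Squares mod 689: sig^1≡615, sig^2≡653, sig^4≡607, sig^8≡523, sig^16≡685, sig^32≡16, sig^64≡256, sig^128≡81, sig^256≡360
497 = 256 + 128 + 64 + 32 + 16 + 1, so sig^497 ≡ 360·81·256·16·685·615 ≡ 569 (mod 689)
Since 569 equals the digest 569, verification succeeds.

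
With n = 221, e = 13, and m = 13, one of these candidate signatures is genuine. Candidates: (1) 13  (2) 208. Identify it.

Candidate 1: 13^2 = 169; 13^4 ≡ 169^2 = 28561 ≡ 52; 13^8 ≡ 52^2 = 2704 ≡ 52; 13 = 8 + 4 + 1, so 13^13 ≡ 52·52·13 ≡ 13 (mod 221)
  → matches m = 13
Candidate 2: 208^2 = 43264 ≡ 169; 208^4 ≡ 169^2 = 28561 ≡ 52; 208^8 ≡ 52^2 = 2704 ≡ 52; 13 = 8 + 4 + 1, so 208^13 ≡ 52·52·208 ≡ 208 (mod 221)

1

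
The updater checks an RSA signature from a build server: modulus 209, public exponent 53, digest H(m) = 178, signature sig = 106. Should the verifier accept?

sig^53 mod 209 = 178
178 = H(m), so the signature checks out.

accept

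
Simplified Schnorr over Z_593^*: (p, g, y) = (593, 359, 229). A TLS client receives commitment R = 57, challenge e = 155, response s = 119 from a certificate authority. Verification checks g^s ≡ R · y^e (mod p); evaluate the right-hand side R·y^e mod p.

229^2 = 52441 ≡ 257
229^4 ≡ 257^2 = 66049 ≡ 226
229^8 ≡ 226^2 = 51076 ≡ 78
229^16 ≡ 78^2 = 6084 ≡ 154
229^32 ≡ 154^2 = 23716 ≡ 589
229^64 ≡ 589^2 = 346921 ≡ 16
229^128 ≡ 16^2 = 256
155 = 128 + 16 + 8 + 2 + 1, so 229^155 ≡ 256·154·78·257·229 ≡ 212 (mod 593)
R · y^e ≡ 57·212 = 12084 ≡ 224 (mod 593)

224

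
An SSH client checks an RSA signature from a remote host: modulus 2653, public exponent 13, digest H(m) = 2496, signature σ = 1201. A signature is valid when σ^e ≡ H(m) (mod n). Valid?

Squares mod 2653: σ^1≡1201, σ^2≡1822, σ^4≡781, σ^8≡2424
13 = 8 + 4 + 1, so σ^13 ≡ 2424·781·1201 ≡ 2496 (mod 2653)
σ^13 mod 2653 = 2496 matches H(m).

yes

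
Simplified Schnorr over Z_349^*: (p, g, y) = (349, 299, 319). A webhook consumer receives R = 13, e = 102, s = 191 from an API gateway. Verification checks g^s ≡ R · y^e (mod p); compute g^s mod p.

295

299^2 = 89401 ≡ 57
299^4 ≡ 57^2 = 3249 ≡ 108
299^8 ≡ 108^2 = 11664 ≡ 147
299^16 ≡ 147^2 = 21609 ≡ 320
299^32 ≡ 320^2 = 102400 ≡ 143
299^64 ≡ 143^2 = 20449 ≡ 207
299^128 ≡ 207^2 = 42849 ≡ 271
191 = 128 + 32 + 16 + 8 + 4 + 2 + 1, so 299^191 ≡ 271·143·320·147·108·57·299 ≡ 295 (mod 349)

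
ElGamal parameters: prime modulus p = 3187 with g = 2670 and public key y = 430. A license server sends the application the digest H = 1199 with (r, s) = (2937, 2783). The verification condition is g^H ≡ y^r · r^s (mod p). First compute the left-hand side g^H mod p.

1431

2670^2 = 7128900 ≡ 2768
2670^4 ≡ 2768^2 = 7661824 ≡ 276
2670^8 ≡ 276^2 = 76176 ≡ 2875
2670^16 ≡ 2875^2 = 8265625 ≡ 1734
2670^32 ≡ 1734^2 = 3006756 ≡ 1415
2670^64 ≡ 1415^2 = 2002225 ≡ 789
2670^128 ≡ 789^2 = 622521 ≡ 1056
2670^256 ≡ 1056^2 = 1115136 ≡ 2873
2670^512 ≡ 2873^2 = 8254129 ≡ 2986
2670^1024 ≡ 2986^2 = 8916196 ≡ 2157
1199 = 1024 + 128 + 32 + 8 + 4 + 2 + 1, so 2670^1199 ≡ 2157·1056·1415·2875·276·2768·2670 ≡ 1431 (mod 3187)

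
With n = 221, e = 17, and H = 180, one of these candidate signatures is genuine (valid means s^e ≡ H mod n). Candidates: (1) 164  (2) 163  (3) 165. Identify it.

2

Candidate 1: Squares mod 221: 164^1≡164, 164^2≡155, 164^4≡157, 164^8≡118, 164^16≡1; 17 = 16 + 1, so 164^17 ≡ 1·164 ≡ 164 (mod 221)
Candidate 2: Squares mod 221: 163^1≡163, 163^2≡49, 163^4≡191, 163^8≡16, 163^16≡35; 17 = 16 + 1, so 163^17 ≡ 35·163 ≡ 180 (mod 221)
  → matches H = 180
Candidate 3: Squares mod 221: 165^1≡165, 165^2≡42, 165^4≡217, 165^8≡16, 165^16≡35; 17 = 16 + 1, so 165^17 ≡ 35·165 ≡ 29 (mod 221)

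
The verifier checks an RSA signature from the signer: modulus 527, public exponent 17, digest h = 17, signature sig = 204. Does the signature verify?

sig^2 ≡ 204^2 = 41616 ≡ 510
sig^4 ≡ 510^2 = 260100 ≡ 289
sig^8 ≡ 289^2 = 83521 ≡ 255
sig^16 ≡ 255^2 = 65025 ≡ 204
17 = 16 + 1, so sig^17 ≡ 204·204 ≡ 510 (mod 527)
sig^17 mod 527 = 510, but h = 17.

does not verify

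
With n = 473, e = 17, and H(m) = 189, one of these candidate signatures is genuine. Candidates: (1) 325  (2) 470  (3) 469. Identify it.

Candidate 1: Squares mod 473: 325^1≡325, 325^2≡146, 325^4≡31, 325^8≡15, 325^16≡225; 17 = 16 + 1, so 325^17 ≡ 225·325 ≡ 283 (mod 473)
Candidate 2: Squares mod 473: 470^1≡470, 470^2≡9, 470^4≡81, 470^8≡412, 470^16≡410; 17 = 16 + 1, so 470^17 ≡ 410·470 ≡ 189 (mod 473)
  → matches H(m) = 189
Candidate 3: Squares mod 473: 469^1≡469, 469^2≡16, 469^4≡256, 469^8≡262, 469^16≡59; 17 = 16 + 1, so 469^17 ≡ 59·469 ≡ 237 (mod 473)

2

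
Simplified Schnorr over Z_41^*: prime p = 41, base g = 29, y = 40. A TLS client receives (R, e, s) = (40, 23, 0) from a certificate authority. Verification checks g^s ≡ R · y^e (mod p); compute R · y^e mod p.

1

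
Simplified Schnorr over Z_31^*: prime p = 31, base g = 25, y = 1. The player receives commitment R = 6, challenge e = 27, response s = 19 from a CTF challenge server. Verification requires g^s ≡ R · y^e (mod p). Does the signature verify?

g^s mod p:
25^2 = 625 ≡ 5
25^4 ≡ 5^2 = 25
25^8 ≡ 25^2 = 625 ≡ 5
25^16 ≡ 5^2 = 25
19 = 16 + 2 + 1, so 25^19 ≡ 25·5·25 ≡ 25 (mod 31)
R · y^e mod p:
1^2 = 1
1^4 ≡ 1^2 = 1
1^8 ≡ 1^2 = 1
1^16 ≡ 1^2 = 1
27 = 16 + 8 + 2 + 1, so 1^27 ≡ 1·1·1·1 ≡ 1 (mod 31)
6·1 = 6 ≡ 6 (mod 31)
25 ≠ 6; the check fails.

does not verify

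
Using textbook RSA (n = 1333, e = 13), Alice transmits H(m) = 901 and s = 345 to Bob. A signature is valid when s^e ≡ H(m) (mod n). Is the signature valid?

s^2 ≡ 345^2 = 119025 ≡ 388
s^4 ≡ 388^2 = 150544 ≡ 1248
s^8 ≡ 1248^2 = 1557504 ≡ 560
13 = 8 + 4 + 1, so s^13 ≡ 560·1248·345 ≡ 560 (mod 1333)
s^13 mod 1333 = 560, but H(m) = 901.

invalid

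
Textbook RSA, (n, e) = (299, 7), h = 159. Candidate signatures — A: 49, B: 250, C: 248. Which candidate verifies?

Candidate A: Squares mod 299: 49^1≡49, 49^2≡9, 49^4≡81; 7 = 4 + 2 + 1, so 49^7 ≡ 81·9·49 ≡ 140 (mod 299)
Candidate B: Squares mod 299: 250^1≡250, 250^2≡9, 250^4≡81; 7 = 4 + 2 + 1, so 250^7 ≡ 81·9·250 ≡ 159 (mod 299)
  → matches h = 159
Candidate C: Squares mod 299: 248^1≡248, 248^2≡209, 248^4≡27; 7 = 4 + 2 + 1, so 248^7 ≡ 27·209·248 ≡ 144 (mod 299)

B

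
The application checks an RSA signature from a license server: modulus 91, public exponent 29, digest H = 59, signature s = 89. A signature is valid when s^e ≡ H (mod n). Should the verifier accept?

accept

s^29 mod 91 = 59
59 = H, so the signature checks out.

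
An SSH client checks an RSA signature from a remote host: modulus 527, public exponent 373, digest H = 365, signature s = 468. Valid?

yes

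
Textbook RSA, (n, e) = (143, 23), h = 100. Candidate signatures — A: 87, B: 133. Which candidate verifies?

Candidate A: 87^2 = 7569 ≡ 133; 87^4 ≡ 133^2 = 17689 ≡ 100; 87^8 ≡ 100^2 = 10000 ≡ 133; 87^16 ≡ 133^2 = 17689 ≡ 100; 23 = 16 + 4 + 2 + 1, so 87^23 ≡ 100·100·133·87 ≡ 120 (mod 143)
Candidate B: 133^2 = 17689 ≡ 100; 133^4 ≡ 100^2 = 10000 ≡ 133; 133^8 ≡ 133^2 = 17689 ≡ 100; 133^16 ≡ 100^2 = 10000 ≡ 133; 23 = 16 + 4 + 2 + 1, so 133^23 ≡ 133·133·100·133 ≡ 100 (mod 143)
  → matches h = 100

B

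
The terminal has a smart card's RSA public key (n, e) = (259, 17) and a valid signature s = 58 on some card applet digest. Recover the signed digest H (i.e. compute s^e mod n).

s^2 ≡ 58^2 = 3364 ≡ 256
s^4 ≡ 256^2 = 65536 ≡ 9
s^8 ≡ 9^2 = 81
s^16 ≡ 81^2 = 6561 ≡ 86
17 = 16 + 1, so s^17 ≡ 86·58 ≡ 67 (mod 259)

67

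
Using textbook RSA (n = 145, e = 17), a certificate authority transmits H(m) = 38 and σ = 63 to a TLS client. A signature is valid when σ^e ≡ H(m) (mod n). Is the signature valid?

valid

Squares mod 145: σ^1≡63, σ^2≡54, σ^4≡16, σ^8≡111, σ^16≡141
17 = 16 + 1, so σ^17 ≡ 141·63 ≡ 38 (mod 145)
38 = H(m), so the signature checks out.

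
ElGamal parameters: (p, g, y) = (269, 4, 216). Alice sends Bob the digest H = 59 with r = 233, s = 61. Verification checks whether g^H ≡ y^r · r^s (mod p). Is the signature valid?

Left side g^H mod p:
4^59 mod 269 = 191
Right side y^r · r^s mod p:
216^233 mod 269 = 133
233^61 mod 269 = 255
133·255 = 33915 ≡ 21 (mod 269)
191 ≠ 21, so verification fails.

invalid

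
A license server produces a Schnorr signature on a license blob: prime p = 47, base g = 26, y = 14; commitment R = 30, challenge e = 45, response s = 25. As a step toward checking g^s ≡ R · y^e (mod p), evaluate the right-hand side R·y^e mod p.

29

14^2 = 196 ≡ 8
14^4 ≡ 8^2 = 64 ≡ 17
14^8 ≡ 17^2 = 289 ≡ 7
14^16 ≡ 7^2 = 49 ≡ 2
14^32 ≡ 2^2 = 4
45 = 32 + 8 + 4 + 1, so 14^45 ≡ 4·7·17·14 ≡ 37 (mod 47)
R · y^e ≡ 30·37 = 1110 ≡ 29 (mod 47)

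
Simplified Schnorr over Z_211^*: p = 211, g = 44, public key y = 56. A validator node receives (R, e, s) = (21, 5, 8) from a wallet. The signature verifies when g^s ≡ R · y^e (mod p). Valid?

yes

g^s mod p:
Squares mod 211: 44^1≡44, 44^2≡37, 44^4≡103, 44^8≡59
44^8 ≡ 59 (mod 211)
R · y^e mod p:
Squares mod 211: 56^1≡56, 56^2≡182, 56^4≡208
5 = 4 + 1, so 56^5 ≡ 208·56 ≡ 43 (mod 211)
21·43 = 903 ≡ 59 (mod 211)
59 ≡ 59 (mod 211); signature holds.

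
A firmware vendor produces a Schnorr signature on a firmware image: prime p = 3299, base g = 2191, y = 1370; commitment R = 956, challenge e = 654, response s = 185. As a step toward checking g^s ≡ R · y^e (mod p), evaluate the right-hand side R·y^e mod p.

1370^2 = 1876900 ≡ 3068
1370^4 ≡ 3068^2 = 9412624 ≡ 577
1370^8 ≡ 577^2 = 332929 ≡ 3029
1370^16 ≡ 3029^2 = 9174841 ≡ 322
1370^32 ≡ 322^2 = 103684 ≡ 1415
1370^64 ≡ 1415^2 = 2002225 ≡ 3031
1370^128 ≡ 3031^2 = 9186961 ≡ 2545
1370^256 ≡ 2545^2 = 6477025 ≡ 1088
1370^512 ≡ 1088^2 = 1183744 ≡ 2702
654 = 512 + 128 + 8 + 4 + 2, so 1370^654 ≡ 2702·2545·3029·577·3068 ≡ 2344 (mod 3299)
R · y^e ≡ 956·2344 = 2240864 ≡ 843 (mod 3299)

843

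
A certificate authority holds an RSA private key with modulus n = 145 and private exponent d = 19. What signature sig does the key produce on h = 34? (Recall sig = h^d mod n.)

109

h^2 ≡ 34^2 = 1156 ≡ 141
h^4 ≡ 141^2 = 19881 ≡ 16
h^8 ≡ 16^2 = 256 ≡ 111
h^16 ≡ 111^2 = 12321 ≡ 141
19 = 16 + 2 + 1, so h^19 ≡ 141·141·34 ≡ 109 (mod 145)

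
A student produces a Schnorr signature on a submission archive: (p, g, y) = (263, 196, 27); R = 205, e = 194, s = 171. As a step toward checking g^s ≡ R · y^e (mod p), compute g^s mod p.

208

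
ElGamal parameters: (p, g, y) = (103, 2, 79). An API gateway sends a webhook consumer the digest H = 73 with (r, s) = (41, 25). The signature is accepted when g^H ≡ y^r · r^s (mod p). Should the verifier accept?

accept

Left side g^H mod p:
Squares mod 103: 2^1≡2, 2^2≡4, 2^4≡16, 2^8≡50, 2^16≡28, 2^32≡63, 2^64≡55
73 = 64 + 8 + 1, so 2^73 ≡ 55·50·2 ≡ 41 (mod 103)
Right side y^r · r^s mod p:
Squares mod 103: 79^1≡79, 79^2≡61, 79^4≡13, 79^8≡66, 79^16≡30, 79^32≡76
41 = 32 + 8 + 1, so 79^41 ≡ 76·66·79 ≡ 23 (mod 103)
Squares mod 103: 41^1≡41, 41^2≡33, 41^4≡59, 41^8≡82, 41^16≡29
25 = 16 + 8 + 1, so 41^25 ≡ 29·82·41 ≡ 60 (mod 103)
23·60 = 1380 ≡ 41 (mod 103)
41 ≡ 41 (mod 103), so the signature is genuine.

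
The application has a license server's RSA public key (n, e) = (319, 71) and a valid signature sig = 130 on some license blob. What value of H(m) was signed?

218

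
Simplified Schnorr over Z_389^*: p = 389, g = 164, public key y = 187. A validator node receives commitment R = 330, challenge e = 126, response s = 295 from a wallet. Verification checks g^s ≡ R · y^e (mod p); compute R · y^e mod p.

302

187^126 mod 389 = 74
R · y^e ≡ 330·74 = 24420 ≡ 302 (mod 389)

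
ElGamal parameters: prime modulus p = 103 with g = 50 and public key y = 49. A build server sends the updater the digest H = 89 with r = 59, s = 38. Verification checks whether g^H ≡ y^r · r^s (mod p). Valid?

yes

Left side g^H mod p:
50^2 = 2500 ≡ 28
50^4 ≡ 28^2 = 784 ≡ 63
50^8 ≡ 63^2 = 3969 ≡ 55
50^16 ≡ 55^2 = 3025 ≡ 38
50^32 ≡ 38^2 = 1444 ≡ 2
50^64 ≡ 2^2 = 4
89 = 64 + 16 + 8 + 1, so 50^89 ≡ 4·38·55·50 ≡ 26 (mod 103)
Right side y^r · r^s mod p:
49^2 = 2401 ≡ 32
49^4 ≡ 32^2 = 1024 ≡ 97
49^8 ≡ 97^2 = 9409 ≡ 36
49^16 ≡ 36^2 = 1296 ≡ 60
49^32 ≡ 60^2 = 3600 ≡ 98
59 = 32 + 16 + 8 + 2 + 1, so 49^59 ≡ 98·60·36·32·49 ≡ 36 (mod 103)
59^2 = 3481 ≡ 82
59^4 ≡ 82^2 = 6724 ≡ 29
59^8 ≡ 29^2 = 841 ≡ 17
59^16 ≡ 17^2 = 289 ≡ 83
59^32 ≡ 83^2 = 6889 ≡ 91
38 = 32 + 4 + 2, so 59^38 ≡ 91·29·82 ≡ 98 (mod 103)
36·98 = 3528 ≡ 26 (mod 103)
26 ≡ 26 (mod 103), so the signature is genuine.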